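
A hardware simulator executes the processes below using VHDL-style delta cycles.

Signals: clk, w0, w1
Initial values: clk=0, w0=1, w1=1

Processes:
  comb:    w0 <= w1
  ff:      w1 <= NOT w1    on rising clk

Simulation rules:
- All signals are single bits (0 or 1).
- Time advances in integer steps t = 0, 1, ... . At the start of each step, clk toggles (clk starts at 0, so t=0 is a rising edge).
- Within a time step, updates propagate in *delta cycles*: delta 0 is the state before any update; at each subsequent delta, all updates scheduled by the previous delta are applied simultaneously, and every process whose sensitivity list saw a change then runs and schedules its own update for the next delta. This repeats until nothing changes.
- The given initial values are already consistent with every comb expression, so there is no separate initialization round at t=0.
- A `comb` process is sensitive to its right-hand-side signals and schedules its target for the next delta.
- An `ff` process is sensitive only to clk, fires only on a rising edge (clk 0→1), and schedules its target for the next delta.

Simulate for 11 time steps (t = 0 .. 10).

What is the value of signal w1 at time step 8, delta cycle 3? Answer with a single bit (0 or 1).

0

[bits: w0,clk,w1]
t=0: Δ0=101 Δ1=111 Δ2=110 Δ3=010 | 3Δ
t=1: Δ0=010 Δ1=000 | 1Δ
t=2: Δ0=000 Δ1=010 Δ2=011 Δ3=111 | 3Δ
t=3: Δ0=111 Δ1=101 | 1Δ
t=4: Δ0=101 Δ1=111 Δ2=110 Δ3=010 | 3Δ
t=5: Δ0=010 Δ1=000 | 1Δ
t=6: Δ0=000 Δ1=010 Δ2=011 Δ3=111 | 3Δ
t=7: Δ0=111 Δ1=101 | 1Δ
t=8: Δ0=101 Δ1=111 Δ2=110 Δ3=010 | 3Δ
t=9: Δ0=010 Δ1=000 | 1Δ
t=10: Δ0=000 Δ1=010 Δ2=011 Δ3=111 | 3Δ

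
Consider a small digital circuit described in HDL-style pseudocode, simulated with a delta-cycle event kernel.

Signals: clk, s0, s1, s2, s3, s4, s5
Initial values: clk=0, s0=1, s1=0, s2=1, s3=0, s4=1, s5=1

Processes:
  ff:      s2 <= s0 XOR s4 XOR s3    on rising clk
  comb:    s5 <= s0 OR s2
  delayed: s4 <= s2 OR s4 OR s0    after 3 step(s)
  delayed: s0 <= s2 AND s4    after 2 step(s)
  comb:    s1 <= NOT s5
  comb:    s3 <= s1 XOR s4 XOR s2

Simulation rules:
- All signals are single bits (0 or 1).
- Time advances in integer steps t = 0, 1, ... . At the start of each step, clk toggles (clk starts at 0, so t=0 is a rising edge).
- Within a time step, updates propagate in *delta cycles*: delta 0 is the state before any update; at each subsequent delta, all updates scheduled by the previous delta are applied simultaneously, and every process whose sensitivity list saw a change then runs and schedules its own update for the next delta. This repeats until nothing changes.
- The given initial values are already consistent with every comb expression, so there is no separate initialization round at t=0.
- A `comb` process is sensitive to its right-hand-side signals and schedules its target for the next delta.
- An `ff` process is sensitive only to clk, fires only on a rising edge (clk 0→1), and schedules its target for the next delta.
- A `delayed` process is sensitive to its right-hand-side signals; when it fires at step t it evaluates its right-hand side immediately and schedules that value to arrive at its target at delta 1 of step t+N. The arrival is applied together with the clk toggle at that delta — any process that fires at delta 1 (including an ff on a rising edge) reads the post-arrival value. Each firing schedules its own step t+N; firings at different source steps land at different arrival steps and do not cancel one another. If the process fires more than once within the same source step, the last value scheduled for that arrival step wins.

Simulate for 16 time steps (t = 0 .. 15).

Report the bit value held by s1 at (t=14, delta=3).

[bits: s5,s1,s3,s2,s0,clk,s4]
t=0: Δ0=1001101 Δ1=1001111 Δ2=1000111 Δ3=1010111 | 3Δ
t=1: Δ0=1010111 Δ1=1010101 | 1Δ
t=2: Δ0=1010101 Δ1=1010011 Δ2=0010011 Δ3=0110011 Δ4=0100011 | 4Δ
t=3: Δ0=0100011 Δ1=0100001 | 1Δ
t=4: Δ0=0100001 Δ1=0100011 Δ2=0101011 Δ3=1111011 Δ4=1011011 Δ5=1001011 | 5Δ
t=5: Δ0=1001011 Δ1=1001001 | 1Δ
t=6: Δ0=1001001 Δ1=1001111 Δ2=1000111 Δ3=1010111 | 3Δ
t=7: Δ0=1010111 Δ1=1010101 | 1Δ
t=8: Δ0=1010101 Δ1=1010011 Δ2=0010011 Δ3=0110011 Δ4=0100011 | 4Δ
t=9: Δ0=0100011 Δ1=0100001 | 1Δ
t=10: Δ0=0100001 Δ1=0100011 Δ2=0101011 Δ3=1111011 Δ4=1011011 Δ5=1001011 | 5Δ
t=11: Δ0=1001011 Δ1=1001001 | 1Δ
t=12: Δ0=1001001 Δ1=1001111 Δ2=1000111 Δ3=1010111 | 3Δ
t=13: Δ0=1010111 Δ1=1010101 | 1Δ
t=14: Δ0=1010101 Δ1=1010011 Δ2=0010011 Δ3=0110011 Δ4=0100011 | 4Δ
t=15: Δ0=0100011 Δ1=0100001 | 1Δ

1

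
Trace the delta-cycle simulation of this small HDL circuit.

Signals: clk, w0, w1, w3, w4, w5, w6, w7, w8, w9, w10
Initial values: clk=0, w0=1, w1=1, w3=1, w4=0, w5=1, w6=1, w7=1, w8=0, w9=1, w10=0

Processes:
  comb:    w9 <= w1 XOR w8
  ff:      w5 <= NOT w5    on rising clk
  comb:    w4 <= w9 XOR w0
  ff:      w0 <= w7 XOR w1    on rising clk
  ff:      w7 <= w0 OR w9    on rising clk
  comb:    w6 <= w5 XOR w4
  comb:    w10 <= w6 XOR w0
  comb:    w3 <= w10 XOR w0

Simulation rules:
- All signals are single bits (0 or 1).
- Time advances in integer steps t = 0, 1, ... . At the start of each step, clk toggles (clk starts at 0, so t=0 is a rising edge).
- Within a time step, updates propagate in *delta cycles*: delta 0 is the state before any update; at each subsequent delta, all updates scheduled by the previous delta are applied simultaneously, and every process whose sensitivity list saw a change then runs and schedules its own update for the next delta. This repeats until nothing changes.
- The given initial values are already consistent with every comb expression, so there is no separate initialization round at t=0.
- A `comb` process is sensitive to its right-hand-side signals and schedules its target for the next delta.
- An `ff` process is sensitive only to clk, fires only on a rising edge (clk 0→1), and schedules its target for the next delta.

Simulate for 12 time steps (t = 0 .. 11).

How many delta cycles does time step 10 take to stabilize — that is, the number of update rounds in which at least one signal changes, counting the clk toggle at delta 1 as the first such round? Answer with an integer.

t=0 Δ0: w6=1 w3=1 w7=1 w0=1 w9=1 w1=1 clk=0 w4=0 w5=1 w10=0 w8=0
  Δ1: clk:0→1
  Δ2: w0:1→0, w5:1→0
  Δ3: w6:1→0, w3:1→0, w4:0→1, w10:0→1
  Δ4: w6:0→1, w3:0→1, w10:1→0
  Δ5: w3:1→0, w10:0→1
  Δ6: w3:0→1
  (6Δ to stable)
t=1 Δ0: w6=1 w3=1 w7=1 w0=0 w9=1 w1=1 clk=1 w4=1 w5=0 w10=1 w8=0
  Δ1: clk:1→0
  (1Δ to stable)
t=2 Δ0: w6=1 w3=1 w7=1 w0=0 w9=1 w1=1 clk=0 w4=1 w5=0 w10=1 w8=0
  Δ1: clk:0→1
  Δ2: w5:0→1
  Δ3: w6:1→0
  Δ4: w10:1→0
  Δ5: w3:1→0
  (5Δ to stable)
t=3 Δ0: w6=0 w3=0 w7=1 w0=0 w9=1 w1=1 clk=1 w4=1 w5=1 w10=0 w8=0
  Δ1: clk:1→0
  (1Δ to stable)
t=4 Δ0: w6=0 w3=0 w7=1 w0=0 w9=1 w1=1 clk=0 w4=1 w5=1 w10=0 w8=0
  Δ1: clk:0→1
  Δ2: w5:1→0
  Δ3: w6:0→1
  Δ4: w10:0→1
  Δ5: w3:0→1
  (5Δ to stable)
t=5 Δ0: w6=1 w3=1 w7=1 w0=0 w9=1 w1=1 clk=1 w4=1 w5=0 w10=1 w8=0
  Δ1: clk:1→0
  (1Δ to stable)
t=6 Δ0: w6=1 w3=1 w7=1 w0=0 w9=1 w1=1 clk=0 w4=1 w5=0 w10=1 w8=0
  Δ1: clk:0→1
  Δ2: w5:0→1
  Δ3: w6:1→0
  Δ4: w10:1→0
  Δ5: w3:1→0
  (5Δ to stable)
t=7 Δ0: w6=0 w3=0 w7=1 w0=0 w9=1 w1=1 clk=1 w4=1 w5=1 w10=0 w8=0
  Δ1: clk:1→0
  (1Δ to stable)
t=8 Δ0: w6=0 w3=0 w7=1 w0=0 w9=1 w1=1 clk=0 w4=1 w5=1 w10=0 w8=0
  Δ1: clk:0→1
  Δ2: w5:1→0
  Δ3: w6:0→1
  Δ4: w10:0→1
  Δ5: w3:0→1
  (5Δ to stable)
t=9 Δ0: w6=1 w3=1 w7=1 w0=0 w9=1 w1=1 clk=1 w4=1 w5=0 w10=1 w8=0
  Δ1: clk:1→0
  (1Δ to stable)
t=10 Δ0: w6=1 w3=1 w7=1 w0=0 w9=1 w1=1 clk=0 w4=1 w5=0 w10=1 w8=0
  Δ1: clk:0→1
  Δ2: w5:0→1
  Δ3: w6:1→0
  Δ4: w10:1→0
  Δ5: w3:1→0
  (5Δ to stable)
t=11 Δ0: w6=0 w3=0 w7=1 w0=0 w9=1 w1=1 clk=1 w4=1 w5=1 w10=0 w8=0
  Δ1: clk:1→0
  (1Δ to stable)

5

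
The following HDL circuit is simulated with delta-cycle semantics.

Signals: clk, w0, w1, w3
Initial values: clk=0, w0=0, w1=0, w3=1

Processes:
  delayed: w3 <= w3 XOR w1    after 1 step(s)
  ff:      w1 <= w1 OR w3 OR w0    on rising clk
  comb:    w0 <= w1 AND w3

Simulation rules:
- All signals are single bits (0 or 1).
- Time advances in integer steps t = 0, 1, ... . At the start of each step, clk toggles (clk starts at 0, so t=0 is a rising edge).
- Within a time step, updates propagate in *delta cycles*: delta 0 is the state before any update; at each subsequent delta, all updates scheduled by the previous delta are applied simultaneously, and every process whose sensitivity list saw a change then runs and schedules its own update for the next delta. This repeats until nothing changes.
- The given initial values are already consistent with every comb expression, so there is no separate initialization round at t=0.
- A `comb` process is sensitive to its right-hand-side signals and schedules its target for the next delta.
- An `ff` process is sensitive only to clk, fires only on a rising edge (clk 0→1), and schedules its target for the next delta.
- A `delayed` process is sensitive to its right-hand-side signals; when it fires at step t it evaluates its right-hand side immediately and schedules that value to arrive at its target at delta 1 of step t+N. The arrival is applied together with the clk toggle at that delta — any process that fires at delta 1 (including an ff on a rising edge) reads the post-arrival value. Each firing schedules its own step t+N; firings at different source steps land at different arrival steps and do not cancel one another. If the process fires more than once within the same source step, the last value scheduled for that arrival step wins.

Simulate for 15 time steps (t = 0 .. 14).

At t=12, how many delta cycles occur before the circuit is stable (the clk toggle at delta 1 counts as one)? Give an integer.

t=0 Δ0: clk=0 w3=1 w0=0 w1=0
  Δ1: clk:0→1
  Δ2: w1:0→1
  Δ3: w0:0→1
  (3Δ to stable)
t=1 Δ0: clk=1 w3=1 w0=1 w1=1
  Δ1: clk:1→0, w3:1→0
  Δ2: w0:1→0
  (2Δ to stable)
t=2 Δ0: clk=0 w3=0 w0=0 w1=1
  Δ1: clk:0→1, w3:0→1
  Δ2: w0:0→1
  (2Δ to stable)
t=3 Δ0: clk=1 w3=1 w0=1 w1=1
  Δ1: clk:1→0, w3:1→0
  Δ2: w0:1→0
  (2Δ to stable)
t=4 Δ0: clk=0 w3=0 w0=0 w1=1
  Δ1: clk:0→1, w3:0→1
  Δ2: w0:0→1
  (2Δ to stable)
t=5 Δ0: clk=1 w3=1 w0=1 w1=1
  Δ1: clk:1→0, w3:1→0
  Δ2: w0:1→0
  (2Δ to stable)
t=6 Δ0: clk=0 w3=0 w0=0 w1=1
  Δ1: clk:0→1, w3:0→1
  Δ2: w0:0→1
  (2Δ to stable)
t=7 Δ0: clk=1 w3=1 w0=1 w1=1
  Δ1: clk:1→0, w3:1→0
  Δ2: w0:1→0
  (2Δ to stable)
t=8 Δ0: clk=0 w3=0 w0=0 w1=1
  Δ1: clk:0→1, w3:0→1
  Δ2: w0:0→1
  (2Δ to stable)
t=9 Δ0: clk=1 w3=1 w0=1 w1=1
  Δ1: clk:1→0, w3:1→0
  Δ2: w0:1→0
  (2Δ to stable)
t=10 Δ0: clk=0 w3=0 w0=0 w1=1
  Δ1: clk:0→1, w3:0→1
  Δ2: w0:0→1
  (2Δ to stable)
t=11 Δ0: clk=1 w3=1 w0=1 w1=1
  Δ1: clk:1→0, w3:1→0
  Δ2: w0:1→0
  (2Δ to stable)
t=12 Δ0: clk=0 w3=0 w0=0 w1=1
  Δ1: clk:0→1, w3:0→1
  Δ2: w0:0→1
  (2Δ to stable)
t=13 Δ0: clk=1 w3=1 w0=1 w1=1
  Δ1: clk:1→0, w3:1→0
  Δ2: w0:1→0
  (2Δ to stable)
t=14 Δ0: clk=0 w3=0 w0=0 w1=1
  Δ1: clk:0→1, w3:0→1
  Δ2: w0:0→1
  (2Δ to stable)

2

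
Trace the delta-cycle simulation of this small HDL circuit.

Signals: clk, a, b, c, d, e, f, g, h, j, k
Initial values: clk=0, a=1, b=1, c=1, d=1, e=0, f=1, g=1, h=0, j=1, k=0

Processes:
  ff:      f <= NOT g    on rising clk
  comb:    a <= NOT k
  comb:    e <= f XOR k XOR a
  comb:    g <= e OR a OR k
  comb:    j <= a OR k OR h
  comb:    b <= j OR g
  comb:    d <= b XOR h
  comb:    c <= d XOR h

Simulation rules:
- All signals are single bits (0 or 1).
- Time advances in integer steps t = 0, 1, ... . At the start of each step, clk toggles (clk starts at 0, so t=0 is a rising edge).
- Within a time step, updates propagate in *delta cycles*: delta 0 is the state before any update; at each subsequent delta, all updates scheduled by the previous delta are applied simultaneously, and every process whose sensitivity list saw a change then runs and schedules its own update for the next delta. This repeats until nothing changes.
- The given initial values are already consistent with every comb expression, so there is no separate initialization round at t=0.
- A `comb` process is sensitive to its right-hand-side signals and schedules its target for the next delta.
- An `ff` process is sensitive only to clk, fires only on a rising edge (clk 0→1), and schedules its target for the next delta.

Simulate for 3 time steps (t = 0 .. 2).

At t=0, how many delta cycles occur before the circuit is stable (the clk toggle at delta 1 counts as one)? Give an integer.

3

[bits: g,h,b,k,e,d,a,c,j,clk,f]
t=0: Δ0=10100111101 Δ1=10100111111 Δ2=10100111110 Δ3=10101111110 | 3Δ
t=1: Δ0=10101111110 Δ1=10101111100 | 1Δ
t=2: Δ0=10101111100 Δ1=10101111110 | 1Δ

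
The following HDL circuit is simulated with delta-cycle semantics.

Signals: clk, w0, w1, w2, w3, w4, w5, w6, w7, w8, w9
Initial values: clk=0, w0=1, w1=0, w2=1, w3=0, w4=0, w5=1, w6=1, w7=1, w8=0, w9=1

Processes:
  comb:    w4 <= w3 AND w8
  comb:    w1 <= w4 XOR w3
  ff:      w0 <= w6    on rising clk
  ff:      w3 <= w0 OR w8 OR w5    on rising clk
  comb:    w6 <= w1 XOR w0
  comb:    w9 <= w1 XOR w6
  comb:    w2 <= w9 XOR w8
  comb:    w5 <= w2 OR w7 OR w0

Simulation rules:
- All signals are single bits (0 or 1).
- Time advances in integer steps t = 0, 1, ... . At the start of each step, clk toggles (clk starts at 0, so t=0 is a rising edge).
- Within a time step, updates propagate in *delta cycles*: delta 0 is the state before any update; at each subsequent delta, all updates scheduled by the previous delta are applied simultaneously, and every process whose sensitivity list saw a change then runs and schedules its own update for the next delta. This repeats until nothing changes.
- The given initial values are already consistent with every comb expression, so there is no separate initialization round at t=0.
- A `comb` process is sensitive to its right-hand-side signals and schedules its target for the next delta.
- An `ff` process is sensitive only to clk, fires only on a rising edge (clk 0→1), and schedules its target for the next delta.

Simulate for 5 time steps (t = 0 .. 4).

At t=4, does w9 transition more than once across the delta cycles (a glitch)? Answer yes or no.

no

[bits: w6,clk,w4,w5,w0,w2,w8,w7,w9,w3,w1]
t=0: Δ0=10011101100 Δ1=11011101100 Δ2=11011101110 Δ3=11011101111 Δ4=01011101011 Δ5=01011001111 Δ6=01011101111 | 6Δ
t=1: Δ0=01011101111 Δ1=00011101111 | 1Δ
t=2: Δ0=00011101111 Δ1=01011101111 Δ2=01010101111 Δ3=11010101111 Δ4=11010101011 Δ5=11010001011 | 5Δ
t=3: Δ0=11010001011 Δ1=10010001011 | 1Δ
t=4: Δ0=10010001011 Δ1=11010001011 Δ2=11011001011 Δ3=01011001011 Δ4=01011001111 Δ5=01011101111 | 5Δ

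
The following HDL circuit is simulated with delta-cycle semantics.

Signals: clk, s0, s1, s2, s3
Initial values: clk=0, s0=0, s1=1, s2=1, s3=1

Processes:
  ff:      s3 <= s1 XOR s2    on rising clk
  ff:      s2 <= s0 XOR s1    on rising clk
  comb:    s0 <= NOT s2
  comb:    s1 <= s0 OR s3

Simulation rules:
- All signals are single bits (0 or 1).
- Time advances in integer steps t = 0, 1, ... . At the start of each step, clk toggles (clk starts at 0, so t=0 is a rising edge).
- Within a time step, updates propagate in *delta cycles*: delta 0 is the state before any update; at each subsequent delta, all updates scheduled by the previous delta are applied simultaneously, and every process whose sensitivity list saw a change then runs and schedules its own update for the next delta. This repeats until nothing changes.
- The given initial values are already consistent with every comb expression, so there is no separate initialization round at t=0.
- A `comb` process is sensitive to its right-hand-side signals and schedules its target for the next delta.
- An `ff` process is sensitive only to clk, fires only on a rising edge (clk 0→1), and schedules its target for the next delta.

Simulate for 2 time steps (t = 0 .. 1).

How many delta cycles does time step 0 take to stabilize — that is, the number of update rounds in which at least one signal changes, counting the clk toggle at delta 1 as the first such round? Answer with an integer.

3

t=0 Δ0: s0=0 s1=1 s3=1 s2=1 clk=0
  Δ1: clk:0→1
  Δ2: s3:1→0
  Δ3: s1:1→0
  (3Δ to stable)
t=1 Δ0: s0=0 s1=0 s3=0 s2=1 clk=1
  Δ1: clk:1→0
  (1Δ to stable)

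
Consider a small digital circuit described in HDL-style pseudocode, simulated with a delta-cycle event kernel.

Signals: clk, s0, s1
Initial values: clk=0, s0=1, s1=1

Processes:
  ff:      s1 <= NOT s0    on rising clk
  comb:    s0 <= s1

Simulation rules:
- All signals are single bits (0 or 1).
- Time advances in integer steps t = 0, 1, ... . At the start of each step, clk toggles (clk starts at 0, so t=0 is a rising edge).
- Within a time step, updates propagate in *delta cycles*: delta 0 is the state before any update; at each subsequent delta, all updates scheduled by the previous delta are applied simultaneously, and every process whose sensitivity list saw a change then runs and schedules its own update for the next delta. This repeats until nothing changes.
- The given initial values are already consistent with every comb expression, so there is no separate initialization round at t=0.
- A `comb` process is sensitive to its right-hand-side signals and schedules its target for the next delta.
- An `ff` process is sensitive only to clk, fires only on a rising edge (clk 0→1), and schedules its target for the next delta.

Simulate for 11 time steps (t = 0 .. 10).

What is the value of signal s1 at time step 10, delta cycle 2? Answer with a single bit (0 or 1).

t=0 Δ0: s1=1 clk=0 s0=1
  Δ1: clk:0→1
  Δ2: s1:1→0
  Δ3: s0:1→0
  (3Δ to stable)
t=1 Δ0: s1=0 clk=1 s0=0
  Δ1: clk:1→0
  (1Δ to stable)
t=2 Δ0: s1=0 clk=0 s0=0
  Δ1: clk:0→1
  Δ2: s1:0→1
  Δ3: s0:0→1
  (3Δ to stable)
t=3 Δ0: s1=1 clk=1 s0=1
  Δ1: clk:1→0
  (1Δ to stable)
t=4 Δ0: s1=1 clk=0 s0=1
  Δ1: clk:0→1
  Δ2: s1:1→0
  Δ3: s0:1→0
  (3Δ to stable)
t=5 Δ0: s1=0 clk=1 s0=0
  Δ1: clk:1→0
  (1Δ to stable)
t=6 Δ0: s1=0 clk=0 s0=0
  Δ1: clk:0→1
  Δ2: s1:0→1
  Δ3: s0:0→1
  (3Δ to stable)
t=7 Δ0: s1=1 clk=1 s0=1
  Δ1: clk:1→0
  (1Δ to stable)
t=8 Δ0: s1=1 clk=0 s0=1
  Δ1: clk:0→1
  Δ2: s1:1→0
  Δ3: s0:1→0
  (3Δ to stable)
t=9 Δ0: s1=0 clk=1 s0=0
  Δ1: clk:1→0
  (1Δ to stable)
t=10 Δ0: s1=0 clk=0 s0=0
  Δ1: clk:0→1
  Δ2: s1:0→1
  Δ3: s0:0→1
  (3Δ to stable)

1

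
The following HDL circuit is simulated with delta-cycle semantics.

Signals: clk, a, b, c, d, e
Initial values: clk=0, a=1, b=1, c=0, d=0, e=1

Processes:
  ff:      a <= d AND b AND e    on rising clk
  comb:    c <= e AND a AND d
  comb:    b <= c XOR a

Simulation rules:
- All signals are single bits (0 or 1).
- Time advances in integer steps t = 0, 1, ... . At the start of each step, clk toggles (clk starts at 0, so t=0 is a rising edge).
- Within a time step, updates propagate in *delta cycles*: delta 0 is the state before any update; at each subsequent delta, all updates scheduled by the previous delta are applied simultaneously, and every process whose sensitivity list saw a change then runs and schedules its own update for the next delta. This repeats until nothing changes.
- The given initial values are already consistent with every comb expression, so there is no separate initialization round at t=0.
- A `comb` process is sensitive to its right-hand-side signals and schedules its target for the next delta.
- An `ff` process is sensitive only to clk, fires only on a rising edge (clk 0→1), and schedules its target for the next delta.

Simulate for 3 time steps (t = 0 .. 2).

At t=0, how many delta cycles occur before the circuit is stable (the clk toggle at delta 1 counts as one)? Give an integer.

t0.Δ0 clk=0 e=1 c=0 b=1 d=0 a=1
t0.Δ1 clk=1 e=1 c=0 b=1 d=0 a=1
t0.Δ2 clk=1 e=1 c=0 b=1 d=0 a=0
t0.Δ3 clk=1 e=1 c=0 b=0 d=0 a=0
t1.Δ0 clk=1 e=1 c=0 b=0 d=0 a=0
t1.Δ1 clk=0 e=1 c=0 b=0 d=0 a=0
t2.Δ0 clk=0 e=1 c=0 b=0 d=0 a=0
t2.Δ1 clk=1 e=1 c=0 b=0 d=0 a=0

3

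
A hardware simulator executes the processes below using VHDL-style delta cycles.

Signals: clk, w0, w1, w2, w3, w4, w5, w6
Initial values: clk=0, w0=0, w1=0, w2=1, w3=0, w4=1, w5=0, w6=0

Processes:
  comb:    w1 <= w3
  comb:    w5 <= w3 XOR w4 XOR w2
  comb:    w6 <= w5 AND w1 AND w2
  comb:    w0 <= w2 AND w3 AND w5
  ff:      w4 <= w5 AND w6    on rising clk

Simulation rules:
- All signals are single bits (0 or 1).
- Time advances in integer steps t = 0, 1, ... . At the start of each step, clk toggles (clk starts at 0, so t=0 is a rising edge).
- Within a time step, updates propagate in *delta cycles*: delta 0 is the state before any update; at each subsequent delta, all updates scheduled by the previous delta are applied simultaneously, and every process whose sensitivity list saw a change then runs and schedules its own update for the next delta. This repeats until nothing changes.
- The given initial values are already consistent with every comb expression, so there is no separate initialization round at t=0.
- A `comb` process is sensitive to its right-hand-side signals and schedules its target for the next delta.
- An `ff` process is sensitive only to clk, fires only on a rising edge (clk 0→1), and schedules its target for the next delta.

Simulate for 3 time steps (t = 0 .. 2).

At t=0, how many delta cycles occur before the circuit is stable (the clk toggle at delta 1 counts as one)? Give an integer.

t0.Δ0 clk=0 w0=0 w5=0 w6=0 w3=0 w2=1 w1=0 w4=1
t0.Δ1 clk=1 w0=0 w5=0 w6=0 w3=0 w2=1 w1=0 w4=1
t0.Δ2 clk=1 w0=0 w5=0 w6=0 w3=0 w2=1 w1=0 w4=0
t0.Δ3 clk=1 w0=0 w5=1 w6=0 w3=0 w2=1 w1=0 w4=0
t1.Δ0 clk=1 w0=0 w5=1 w6=0 w3=0 w2=1 w1=0 w4=0
t1.Δ1 clk=0 w0=0 w5=1 w6=0 w3=0 w2=1 w1=0 w4=0
t2.Δ0 clk=0 w0=0 w5=1 w6=0 w3=0 w2=1 w1=0 w4=0
t2.Δ1 clk=1 w0=0 w5=1 w6=0 w3=0 w2=1 w1=0 w4=0

3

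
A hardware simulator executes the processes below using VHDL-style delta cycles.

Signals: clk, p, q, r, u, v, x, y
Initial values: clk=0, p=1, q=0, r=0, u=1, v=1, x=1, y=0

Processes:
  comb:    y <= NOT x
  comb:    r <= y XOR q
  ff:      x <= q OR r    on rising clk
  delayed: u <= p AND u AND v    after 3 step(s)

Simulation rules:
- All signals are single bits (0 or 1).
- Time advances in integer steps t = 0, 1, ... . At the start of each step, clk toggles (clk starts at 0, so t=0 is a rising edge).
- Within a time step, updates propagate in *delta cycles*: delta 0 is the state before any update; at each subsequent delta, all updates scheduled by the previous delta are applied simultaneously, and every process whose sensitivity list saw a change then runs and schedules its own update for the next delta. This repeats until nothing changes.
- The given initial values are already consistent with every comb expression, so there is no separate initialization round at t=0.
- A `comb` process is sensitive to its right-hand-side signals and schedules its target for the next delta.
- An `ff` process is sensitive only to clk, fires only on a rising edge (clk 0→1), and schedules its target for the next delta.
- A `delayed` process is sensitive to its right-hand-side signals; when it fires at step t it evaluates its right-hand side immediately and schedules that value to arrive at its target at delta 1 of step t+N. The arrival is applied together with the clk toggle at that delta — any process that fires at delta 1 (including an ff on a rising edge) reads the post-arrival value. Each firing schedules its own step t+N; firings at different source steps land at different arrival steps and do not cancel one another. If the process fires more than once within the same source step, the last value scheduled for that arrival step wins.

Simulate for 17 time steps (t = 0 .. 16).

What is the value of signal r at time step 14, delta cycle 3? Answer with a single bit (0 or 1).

1

[bits: r,clk,x,p,v,y,q,u]
t=0: Δ0=00111001 Δ1=01111001 Δ2=01011001 Δ3=01011101 Δ4=11011101 | 4Δ
t=1: Δ0=11011101 Δ1=10011101 | 1Δ
t=2: Δ0=10011101 Δ1=11011101 Δ2=11111101 Δ3=11111001 Δ4=01111001 | 4Δ
t=3: Δ0=01111001 Δ1=00111001 | 1Δ
t=4: Δ0=00111001 Δ1=01111001 Δ2=01011001 Δ3=01011101 Δ4=11011101 | 4Δ
t=5: Δ0=11011101 Δ1=10011101 | 1Δ
t=6: Δ0=10011101 Δ1=11011101 Δ2=11111101 Δ3=11111001 Δ4=01111001 | 4Δ
t=7: Δ0=01111001 Δ1=00111001 | 1Δ
t=8: Δ0=00111001 Δ1=01111001 Δ2=01011001 Δ3=01011101 Δ4=11011101 | 4Δ
t=9: Δ0=11011101 Δ1=10011101 | 1Δ
t=10: Δ0=10011101 Δ1=11011101 Δ2=11111101 Δ3=11111001 Δ4=01111001 | 4Δ
t=11: Δ0=01111001 Δ1=00111001 | 1Δ
t=12: Δ0=00111001 Δ1=01111001 Δ2=01011001 Δ3=01011101 Δ4=11011101 | 4Δ
t=13: Δ0=11011101 Δ1=10011101 | 1Δ
t=14: Δ0=10011101 Δ1=11011101 Δ2=11111101 Δ3=11111001 Δ4=01111001 | 4Δ
t=15: Δ0=01111001 Δ1=00111001 | 1Δ
t=16: Δ0=00111001 Δ1=01111001 Δ2=01011001 Δ3=01011101 Δ4=11011101 | 4Δ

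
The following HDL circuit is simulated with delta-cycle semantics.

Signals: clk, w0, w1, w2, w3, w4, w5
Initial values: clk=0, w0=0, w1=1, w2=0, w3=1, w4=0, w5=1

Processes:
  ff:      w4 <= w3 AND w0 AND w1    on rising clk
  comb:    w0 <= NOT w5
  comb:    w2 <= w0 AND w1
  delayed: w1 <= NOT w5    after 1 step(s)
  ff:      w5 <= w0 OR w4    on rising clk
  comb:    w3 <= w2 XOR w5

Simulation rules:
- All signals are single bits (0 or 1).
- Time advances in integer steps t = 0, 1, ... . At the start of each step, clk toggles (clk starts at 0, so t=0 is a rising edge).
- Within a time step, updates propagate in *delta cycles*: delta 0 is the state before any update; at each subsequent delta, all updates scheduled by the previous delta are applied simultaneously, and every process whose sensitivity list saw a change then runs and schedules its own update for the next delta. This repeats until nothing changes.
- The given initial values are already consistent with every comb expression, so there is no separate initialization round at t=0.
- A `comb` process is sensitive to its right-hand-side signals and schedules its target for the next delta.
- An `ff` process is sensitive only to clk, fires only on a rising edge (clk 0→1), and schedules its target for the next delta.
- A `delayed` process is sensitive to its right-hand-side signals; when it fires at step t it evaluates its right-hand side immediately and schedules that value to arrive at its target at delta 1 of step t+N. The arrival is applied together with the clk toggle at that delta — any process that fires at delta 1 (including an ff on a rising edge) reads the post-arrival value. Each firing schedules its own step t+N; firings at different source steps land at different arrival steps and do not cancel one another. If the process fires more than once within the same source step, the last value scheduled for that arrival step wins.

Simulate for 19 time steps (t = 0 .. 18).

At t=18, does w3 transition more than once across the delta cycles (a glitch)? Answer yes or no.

no

[bits: w3,w0,w1,w5,clk,w2,w4]
t=0: Δ0=1011000 Δ1=1011100 Δ2=1010100 Δ3=0110100 Δ4=0110110 Δ5=1110110 | 5Δ
t=1: Δ0=1110110 Δ1=1110010 | 1Δ
t=2: Δ0=1110010 Δ1=1110110 Δ2=1111111 Δ3=0011111 Δ4=0011101 Δ5=1011101 | 5Δ
t=3: Δ0=1011101 Δ1=1001001 | 1Δ
t=4: Δ0=1001001 Δ1=1001101 Δ2=1001100 | 2Δ
t=5: Δ0=1001100 Δ1=1001000 | 1Δ
t=6: Δ0=1001000 Δ1=1001100 Δ2=1000100 Δ3=0100100 | 3Δ
t=7: Δ0=0100100 Δ1=0110000 Δ2=0110010 Δ3=1110010 | 3Δ
t=8: Δ0=1110010 Δ1=1110110 Δ2=1111111 Δ3=0011111 Δ4=0011101 Δ5=1011101 | 5Δ
t=9: Δ0=1011101 Δ1=1001001 | 1Δ
t=10: Δ0=1001001 Δ1=1001101 Δ2=1001100 | 2Δ
t=11: Δ0=1001100 Δ1=1001000 | 1Δ
t=12: Δ0=1001000 Δ1=1001100 Δ2=1000100 Δ3=0100100 | 3Δ
t=13: Δ0=0100100 Δ1=0110000 Δ2=0110010 Δ3=1110010 | 3Δ
t=14: Δ0=1110010 Δ1=1110110 Δ2=1111111 Δ3=0011111 Δ4=0011101 Δ5=1011101 | 5Δ
t=15: Δ0=1011101 Δ1=1001001 | 1Δ
t=16: Δ0=1001001 Δ1=1001101 Δ2=1001100 | 2Δ
t=17: Δ0=1001100 Δ1=1001000 | 1Δ
t=18: Δ0=1001000 Δ1=1001100 Δ2=1000100 Δ3=0100100 | 3Δ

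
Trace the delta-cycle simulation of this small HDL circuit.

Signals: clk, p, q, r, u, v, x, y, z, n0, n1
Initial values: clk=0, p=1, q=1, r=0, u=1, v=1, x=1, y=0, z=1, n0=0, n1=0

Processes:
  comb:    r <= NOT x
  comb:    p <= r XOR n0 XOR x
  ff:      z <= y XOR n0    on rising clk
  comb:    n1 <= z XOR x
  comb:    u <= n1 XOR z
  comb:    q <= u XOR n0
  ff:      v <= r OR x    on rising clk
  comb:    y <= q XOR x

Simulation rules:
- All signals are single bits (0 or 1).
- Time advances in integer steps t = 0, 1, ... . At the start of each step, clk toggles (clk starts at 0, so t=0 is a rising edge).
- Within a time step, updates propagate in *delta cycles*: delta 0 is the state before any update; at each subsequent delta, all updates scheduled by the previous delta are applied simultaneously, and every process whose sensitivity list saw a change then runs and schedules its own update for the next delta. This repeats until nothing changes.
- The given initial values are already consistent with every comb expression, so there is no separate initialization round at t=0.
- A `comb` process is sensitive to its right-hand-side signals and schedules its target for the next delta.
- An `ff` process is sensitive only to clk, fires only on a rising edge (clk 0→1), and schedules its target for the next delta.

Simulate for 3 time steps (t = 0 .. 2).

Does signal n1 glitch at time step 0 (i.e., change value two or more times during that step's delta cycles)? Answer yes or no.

no

t0.Δ0 u=1 r=0 v=1 y=0 n1=0 p=1 z=1 x=1 n0=0 q=1 clk=0
t0.Δ1 u=1 r=0 v=1 y=0 n1=0 p=1 z=1 x=1 n0=0 q=1 clk=1
t0.Δ2 u=1 r=0 v=1 y=0 n1=0 p=1 z=0 x=1 n0=0 q=1 clk=1
t0.Δ3 u=0 r=0 v=1 y=0 n1=1 p=1 z=0 x=1 n0=0 q=1 clk=1
t0.Δ4 u=1 r=0 v=1 y=0 n1=1 p=1 z=0 x=1 n0=0 q=0 clk=1
t0.Δ5 u=1 r=0 v=1 y=1 n1=1 p=1 z=0 x=1 n0=0 q=1 clk=1
t0.Δ6 u=1 r=0 v=1 y=0 n1=1 p=1 z=0 x=1 n0=0 q=1 clk=1
t1.Δ0 u=1 r=0 v=1 y=0 n1=1 p=1 z=0 x=1 n0=0 q=1 clk=1
t1.Δ1 u=1 r=0 v=1 y=0 n1=1 p=1 z=0 x=1 n0=0 q=1 clk=0
t2.Δ0 u=1 r=0 v=1 y=0 n1=1 p=1 z=0 x=1 n0=0 q=1 clk=0
t2.Δ1 u=1 r=0 v=1 y=0 n1=1 p=1 z=0 x=1 n0=0 q=1 clk=1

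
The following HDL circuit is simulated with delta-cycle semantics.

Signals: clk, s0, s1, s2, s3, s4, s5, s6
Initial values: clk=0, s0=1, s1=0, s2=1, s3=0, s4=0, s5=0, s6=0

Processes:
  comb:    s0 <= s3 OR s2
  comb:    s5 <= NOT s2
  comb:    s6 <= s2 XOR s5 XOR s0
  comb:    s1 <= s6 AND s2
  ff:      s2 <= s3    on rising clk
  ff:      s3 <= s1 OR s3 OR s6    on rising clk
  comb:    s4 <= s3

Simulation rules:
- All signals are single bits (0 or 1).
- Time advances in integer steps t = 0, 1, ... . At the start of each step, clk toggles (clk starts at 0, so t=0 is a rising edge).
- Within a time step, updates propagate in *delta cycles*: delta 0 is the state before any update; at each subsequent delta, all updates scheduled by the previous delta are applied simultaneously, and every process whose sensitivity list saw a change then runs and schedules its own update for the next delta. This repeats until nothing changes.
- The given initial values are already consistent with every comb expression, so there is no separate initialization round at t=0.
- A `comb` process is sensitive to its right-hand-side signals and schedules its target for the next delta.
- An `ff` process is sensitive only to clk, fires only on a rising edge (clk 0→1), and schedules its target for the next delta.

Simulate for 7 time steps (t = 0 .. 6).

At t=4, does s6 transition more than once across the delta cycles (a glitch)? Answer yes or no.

yes

t0.Δ0 s1=0 s4=0 clk=0 s6=0 s0=1 s3=0 s2=1 s5=0
t0.Δ1 s1=0 s4=0 clk=1 s6=0 s0=1 s3=0 s2=1 s5=0
t0.Δ2 s1=0 s4=0 clk=1 s6=0 s0=1 s3=0 s2=0 s5=0
t0.Δ3 s1=0 s4=0 clk=1 s6=1 s0=0 s3=0 s2=0 s5=1
t1.Δ0 s1=0 s4=0 clk=1 s6=1 s0=0 s3=0 s2=0 s5=1
t1.Δ1 s1=0 s4=0 clk=0 s6=1 s0=0 s3=0 s2=0 s5=1
t2.Δ0 s1=0 s4=0 clk=0 s6=1 s0=0 s3=0 s2=0 s5=1
t2.Δ1 s1=0 s4=0 clk=1 s6=1 s0=0 s3=0 s2=0 s5=1
t2.Δ2 s1=0 s4=0 clk=1 s6=1 s0=0 s3=1 s2=0 s5=1
t2.Δ3 s1=0 s4=1 clk=1 s6=1 s0=1 s3=1 s2=0 s5=1
t2.Δ4 s1=0 s4=1 clk=1 s6=0 s0=1 s3=1 s2=0 s5=1
t3.Δ0 s1=0 s4=1 clk=1 s6=0 s0=1 s3=1 s2=0 s5=1
t3.Δ1 s1=0 s4=1 clk=0 s6=0 s0=1 s3=1 s2=0 s5=1
t4.Δ0 s1=0 s4=1 clk=0 s6=0 s0=1 s3=1 s2=0 s5=1
t4.Δ1 s1=0 s4=1 clk=1 s6=0 s0=1 s3=1 s2=0 s5=1
t4.Δ2 s1=0 s4=1 clk=1 s6=0 s0=1 s3=1 s2=1 s5=1
t4.Δ3 s1=0 s4=1 clk=1 s6=1 s0=1 s3=1 s2=1 s5=0
t4.Δ4 s1=1 s4=1 clk=1 s6=0 s0=1 s3=1 s2=1 s5=0
t4.Δ5 s1=0 s4=1 clk=1 s6=0 s0=1 s3=1 s2=1 s5=0
t5.Δ0 s1=0 s4=1 clk=1 s6=0 s0=1 s3=1 s2=1 s5=0
t5.Δ1 s1=0 s4=1 clk=0 s6=0 s0=1 s3=1 s2=1 s5=0
t6.Δ0 s1=0 s4=1 clk=0 s6=0 s0=1 s3=1 s2=1 s5=0
t6.Δ1 s1=0 s4=1 clk=1 s6=0 s0=1 s3=1 s2=1 s5=0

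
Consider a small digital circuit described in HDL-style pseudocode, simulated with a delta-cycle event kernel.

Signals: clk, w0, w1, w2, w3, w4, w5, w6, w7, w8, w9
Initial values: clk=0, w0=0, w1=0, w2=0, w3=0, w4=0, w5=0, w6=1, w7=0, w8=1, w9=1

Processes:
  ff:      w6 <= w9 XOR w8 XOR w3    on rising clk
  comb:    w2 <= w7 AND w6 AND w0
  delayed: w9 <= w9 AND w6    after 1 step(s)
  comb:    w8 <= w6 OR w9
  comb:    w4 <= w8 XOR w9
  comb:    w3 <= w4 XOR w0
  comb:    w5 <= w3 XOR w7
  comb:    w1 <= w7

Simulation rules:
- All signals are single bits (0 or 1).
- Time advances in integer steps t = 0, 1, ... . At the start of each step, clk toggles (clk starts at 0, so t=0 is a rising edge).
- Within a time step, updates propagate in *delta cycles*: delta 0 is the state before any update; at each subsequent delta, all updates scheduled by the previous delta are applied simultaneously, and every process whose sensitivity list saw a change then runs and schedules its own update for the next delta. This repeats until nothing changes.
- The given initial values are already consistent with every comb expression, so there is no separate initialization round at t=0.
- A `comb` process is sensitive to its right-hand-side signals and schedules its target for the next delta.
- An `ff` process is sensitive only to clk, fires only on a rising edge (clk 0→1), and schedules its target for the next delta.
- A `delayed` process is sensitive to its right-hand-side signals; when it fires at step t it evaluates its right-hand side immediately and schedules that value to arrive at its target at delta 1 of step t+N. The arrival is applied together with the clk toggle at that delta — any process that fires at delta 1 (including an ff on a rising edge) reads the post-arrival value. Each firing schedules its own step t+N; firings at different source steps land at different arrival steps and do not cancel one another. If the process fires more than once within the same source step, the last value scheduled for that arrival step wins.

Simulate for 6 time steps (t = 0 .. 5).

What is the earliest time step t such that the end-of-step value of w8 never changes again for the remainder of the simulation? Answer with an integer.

t=0 Δ0: w0=0 w6=1 w7=0 clk=0 w5=0 w9=1 w2=0 w1=0 w8=1 w3=0 w4=0
  Δ1: clk:0→1
  Δ2: w6:1→0
  (2Δ to stable)
t=1 Δ0: w0=0 w6=0 w7=0 clk=1 w5=0 w9=1 w2=0 w1=0 w8=1 w3=0 w4=0
  Δ1: clk:1→0, w9:1→0
  Δ2: w8:1→0, w4:0→1
  Δ3: w3:0→1, w4:1→0
  Δ4: w5:0→1, w3:1→0
  Δ5: w5:1→0
  (5Δ to stable)
t=2 Δ0: w0=0 w6=0 w7=0 clk=0 w5=0 w9=0 w2=0 w1=0 w8=0 w3=0 w4=0
  Δ1: clk:0→1
  (1Δ to stable)
t=3 Δ0: w0=0 w6=0 w7=0 clk=1 w5=0 w9=0 w2=0 w1=0 w8=0 w3=0 w4=0
  Δ1: clk:1→0
  (1Δ to stable)
t=4 Δ0: w0=0 w6=0 w7=0 clk=0 w5=0 w9=0 w2=0 w1=0 w8=0 w3=0 w4=0
  Δ1: clk:0→1
  (1Δ to stable)
t=5 Δ0: w0=0 w6=0 w7=0 clk=1 w5=0 w9=0 w2=0 w1=0 w8=0 w3=0 w4=0
  Δ1: clk:1→0
  (1Δ to stable)

1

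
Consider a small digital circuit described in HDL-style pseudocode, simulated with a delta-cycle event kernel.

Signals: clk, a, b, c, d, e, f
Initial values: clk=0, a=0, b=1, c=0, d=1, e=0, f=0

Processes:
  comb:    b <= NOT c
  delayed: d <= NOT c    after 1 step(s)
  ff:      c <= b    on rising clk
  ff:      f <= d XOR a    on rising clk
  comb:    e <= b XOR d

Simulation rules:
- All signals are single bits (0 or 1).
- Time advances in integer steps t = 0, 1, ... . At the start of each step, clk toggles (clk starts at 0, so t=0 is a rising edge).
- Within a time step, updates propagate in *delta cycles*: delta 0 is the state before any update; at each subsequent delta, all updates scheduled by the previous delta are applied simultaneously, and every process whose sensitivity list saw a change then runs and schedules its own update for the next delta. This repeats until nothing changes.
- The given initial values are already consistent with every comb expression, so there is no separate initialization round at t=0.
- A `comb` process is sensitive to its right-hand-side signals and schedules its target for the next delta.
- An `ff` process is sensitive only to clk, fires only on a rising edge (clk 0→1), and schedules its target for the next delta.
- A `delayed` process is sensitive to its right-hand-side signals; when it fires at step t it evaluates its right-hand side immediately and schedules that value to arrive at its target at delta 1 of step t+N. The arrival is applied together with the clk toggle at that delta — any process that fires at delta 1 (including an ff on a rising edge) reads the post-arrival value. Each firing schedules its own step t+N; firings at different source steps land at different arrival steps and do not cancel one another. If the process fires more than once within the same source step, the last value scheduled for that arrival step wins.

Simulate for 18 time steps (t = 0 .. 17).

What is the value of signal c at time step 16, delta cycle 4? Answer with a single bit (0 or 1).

t0.Δ0 a=0 clk=0 c=0 f=0 d=1 e=0 b=1
t0.Δ1 a=0 clk=1 c=0 f=0 d=1 e=0 b=1
t0.Δ2 a=0 clk=1 c=1 f=1 d=1 e=0 b=1
t0.Δ3 a=0 clk=1 c=1 f=1 d=1 e=0 b=0
t0.Δ4 a=0 clk=1 c=1 f=1 d=1 e=1 b=0
t1.Δ0 a=0 clk=1 c=1 f=1 d=1 e=1 b=0
t1.Δ1 a=0 clk=0 c=1 f=1 d=0 e=1 b=0
t1.Δ2 a=0 clk=0 c=1 f=1 d=0 e=0 b=0
t2.Δ0 a=0 clk=0 c=1 f=1 d=0 e=0 b=0
t2.Δ1 a=0 clk=1 c=1 f=1 d=0 e=0 b=0
t2.Δ2 a=0 clk=1 c=0 f=0 d=0 e=0 b=0
t2.Δ3 a=0 clk=1 c=0 f=0 d=0 e=0 b=1
t2.Δ4 a=0 clk=1 c=0 f=0 d=0 e=1 b=1
t3.Δ0 a=0 clk=1 c=0 f=0 d=0 e=1 b=1
t3.Δ1 a=0 clk=0 c=0 f=0 d=1 e=1 b=1
t3.Δ2 a=0 clk=0 c=0 f=0 d=1 e=0 b=1
t4.Δ0 a=0 clk=0 c=0 f=0 d=1 e=0 b=1
t4.Δ1 a=0 clk=1 c=0 f=0 d=1 e=0 b=1
t4.Δ2 a=0 clk=1 c=1 f=1 d=1 e=0 b=1
t4.Δ3 a=0 clk=1 c=1 f=1 d=1 e=0 b=0
t4.Δ4 a=0 clk=1 c=1 f=1 d=1 e=1 b=0
t5.Δ0 a=0 clk=1 c=1 f=1 d=1 e=1 b=0
t5.Δ1 a=0 clk=0 c=1 f=1 d=0 e=1 b=0
t5.Δ2 a=0 clk=0 c=1 f=1 d=0 e=0 b=0
t6.Δ0 a=0 clk=0 c=1 f=1 d=0 e=0 b=0
t6.Δ1 a=0 clk=1 c=1 f=1 d=0 e=0 b=0
t6.Δ2 a=0 clk=1 c=0 f=0 d=0 e=0 b=0
t6.Δ3 a=0 clk=1 c=0 f=0 d=0 e=0 b=1
t6.Δ4 a=0 clk=1 c=0 f=0 d=0 e=1 b=1
t7.Δ0 a=0 clk=1 c=0 f=0 d=0 e=1 b=1
t7.Δ1 a=0 clk=0 c=0 f=0 d=1 e=1 b=1
t7.Δ2 a=0 clk=0 c=0 f=0 d=1 e=0 b=1
t8.Δ0 a=0 clk=0 c=0 f=0 d=1 e=0 b=1
t8.Δ1 a=0 clk=1 c=0 f=0 d=1 e=0 b=1
t8.Δ2 a=0 clk=1 c=1 f=1 d=1 e=0 b=1
t8.Δ3 a=0 clk=1 c=1 f=1 d=1 e=0 b=0
t8.Δ4 a=0 clk=1 c=1 f=1 d=1 e=1 b=0
t9.Δ0 a=0 clk=1 c=1 f=1 d=1 e=1 b=0
t9.Δ1 a=0 clk=0 c=1 f=1 d=0 e=1 b=0
t9.Δ2 a=0 clk=0 c=1 f=1 d=0 e=0 b=0
t10.Δ0 a=0 clk=0 c=1 f=1 d=0 e=0 b=0
t10.Δ1 a=0 clk=1 c=1 f=1 d=0 e=0 b=0
t10.Δ2 a=0 clk=1 c=0 f=0 d=0 e=0 b=0
t10.Δ3 a=0 clk=1 c=0 f=0 d=0 e=0 b=1
t10.Δ4 a=0 clk=1 c=0 f=0 d=0 e=1 b=1
t11.Δ0 a=0 clk=1 c=0 f=0 d=0 e=1 b=1
t11.Δ1 a=0 clk=0 c=0 f=0 d=1 e=1 b=1
t11.Δ2 a=0 clk=0 c=0 f=0 d=1 e=0 b=1
t12.Δ0 a=0 clk=0 c=0 f=0 d=1 e=0 b=1
t12.Δ1 a=0 clk=1 c=0 f=0 d=1 e=0 b=1
t12.Δ2 a=0 clk=1 c=1 f=1 d=1 e=0 b=1
t12.Δ3 a=0 clk=1 c=1 f=1 d=1 e=0 b=0
t12.Δ4 a=0 clk=1 c=1 f=1 d=1 e=1 b=0
t13.Δ0 a=0 clk=1 c=1 f=1 d=1 e=1 b=0
t13.Δ1 a=0 clk=0 c=1 f=1 d=0 e=1 b=0
t13.Δ2 a=0 clk=0 c=1 f=1 d=0 e=0 b=0
t14.Δ0 a=0 clk=0 c=1 f=1 d=0 e=0 b=0
t14.Δ1 a=0 clk=1 c=1 f=1 d=0 e=0 b=0
t14.Δ2 a=0 clk=1 c=0 f=0 d=0 e=0 b=0
t14.Δ3 a=0 clk=1 c=0 f=0 d=0 e=0 b=1
t14.Δ4 a=0 clk=1 c=0 f=0 d=0 e=1 b=1
t15.Δ0 a=0 clk=1 c=0 f=0 d=0 e=1 b=1
t15.Δ1 a=0 clk=0 c=0 f=0 d=1 e=1 b=1
t15.Δ2 a=0 clk=0 c=0 f=0 d=1 e=0 b=1
t16.Δ0 a=0 clk=0 c=0 f=0 d=1 e=0 b=1
t16.Δ1 a=0 clk=1 c=0 f=0 d=1 e=0 b=1
t16.Δ2 a=0 clk=1 c=1 f=1 d=1 e=0 b=1
t16.Δ3 a=0 clk=1 c=1 f=1 d=1 e=0 b=0
t16.Δ4 a=0 clk=1 c=1 f=1 d=1 e=1 b=0
t17.Δ0 a=0 clk=1 c=1 f=1 d=1 e=1 b=0
t17.Δ1 a=0 clk=0 c=1 f=1 d=0 e=1 b=0
t17.Δ2 a=0 clk=0 c=1 f=1 d=0 e=0 b=0

1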